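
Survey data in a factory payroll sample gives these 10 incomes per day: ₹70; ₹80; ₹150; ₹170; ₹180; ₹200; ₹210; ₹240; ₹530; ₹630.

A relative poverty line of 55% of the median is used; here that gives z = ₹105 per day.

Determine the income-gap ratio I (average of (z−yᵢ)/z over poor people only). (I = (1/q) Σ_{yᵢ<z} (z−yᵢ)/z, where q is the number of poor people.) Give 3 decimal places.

Below the line: ₹70, ₹80 (q = 2 of N = 10).
Relative gaps: 0.3333, 0.2381; sum = 0.571429.
The income-gap ratio divides by q (the poor only): 0.571429 / 2 = 0.286.

0.286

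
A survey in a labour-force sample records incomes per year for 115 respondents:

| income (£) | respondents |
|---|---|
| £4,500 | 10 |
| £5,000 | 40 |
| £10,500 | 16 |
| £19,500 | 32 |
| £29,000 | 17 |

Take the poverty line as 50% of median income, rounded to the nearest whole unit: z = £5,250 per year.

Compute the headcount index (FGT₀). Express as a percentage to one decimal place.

50 of the 115 respondents have income below £5,250.
H = 50/115 = 43.5%.

43.5%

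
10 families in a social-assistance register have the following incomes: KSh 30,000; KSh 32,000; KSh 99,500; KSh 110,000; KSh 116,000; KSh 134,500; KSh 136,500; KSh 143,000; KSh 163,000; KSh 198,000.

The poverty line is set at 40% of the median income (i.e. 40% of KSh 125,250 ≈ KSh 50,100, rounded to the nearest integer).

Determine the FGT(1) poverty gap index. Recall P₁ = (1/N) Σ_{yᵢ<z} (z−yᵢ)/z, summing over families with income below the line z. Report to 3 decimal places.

0.076

Below z: KSh 30,000, KSh 32,000 (q = 2 of N = 10).
Shortfall ratios: (50100−30000)/50100 = 0.4012; (50100−32000)/50100 = 0.3613.
Σ = 0.762475. Dividing by the full population N = 10 gives P₁ = 0.076.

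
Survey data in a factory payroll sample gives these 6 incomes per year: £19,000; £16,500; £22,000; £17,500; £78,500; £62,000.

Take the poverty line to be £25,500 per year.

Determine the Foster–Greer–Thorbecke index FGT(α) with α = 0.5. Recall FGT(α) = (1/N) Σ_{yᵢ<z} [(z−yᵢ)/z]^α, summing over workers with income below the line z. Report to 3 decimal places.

0.338

Incomes under z: £16,500, £17,500, £19,000, £22,000 (q = 4 of N = 6).
Normalized shortfalls: (25500−16500)/25500 = 0.3529; (25500−17500)/25500 = 0.3137; (25500−19000)/25500 = 0.2549; (25500−22000)/25500 = 0.1373.
Raised to α = 0.5: 0.59409; 0.56011; 0.50488; 0.37048.
Sum = 2.029558; FGT(0.5) = 2.029558 / 6 = 0.338.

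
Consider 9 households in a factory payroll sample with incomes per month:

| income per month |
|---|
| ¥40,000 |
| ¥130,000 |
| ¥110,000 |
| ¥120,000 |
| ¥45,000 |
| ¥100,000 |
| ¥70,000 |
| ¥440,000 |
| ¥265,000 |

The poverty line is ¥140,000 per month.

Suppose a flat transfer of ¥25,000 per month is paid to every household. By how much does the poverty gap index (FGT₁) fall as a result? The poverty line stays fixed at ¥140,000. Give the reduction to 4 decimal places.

Before: below the line — ¥40,000, ¥45,000, ¥70,000, ¥100,000, ¥110,000, ¥120,000, ¥130,000; poverty gap index (FGT₁) = 0.289683.
After the ¥25,000 transfer: below the line — ¥65,000, ¥70,000, ¥95,000, ¥125,000, ¥135,000; poverty gap index (FGT₁) = 0.166667.
Reduction = 0.289683 − 0.166667 = 0.1230.

0.1230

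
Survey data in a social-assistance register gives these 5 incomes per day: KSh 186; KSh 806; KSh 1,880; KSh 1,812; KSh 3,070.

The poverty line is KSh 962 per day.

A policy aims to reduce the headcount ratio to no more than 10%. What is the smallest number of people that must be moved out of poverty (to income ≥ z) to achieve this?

2 of the 5 people are poor, so H = 2/5 = 0.400.
A headcount ratio of at most 10% allows at most ⌊0.10 × 5⌋ = 0 poor people.
So at least 2 − 0 = 2 must be lifted.

2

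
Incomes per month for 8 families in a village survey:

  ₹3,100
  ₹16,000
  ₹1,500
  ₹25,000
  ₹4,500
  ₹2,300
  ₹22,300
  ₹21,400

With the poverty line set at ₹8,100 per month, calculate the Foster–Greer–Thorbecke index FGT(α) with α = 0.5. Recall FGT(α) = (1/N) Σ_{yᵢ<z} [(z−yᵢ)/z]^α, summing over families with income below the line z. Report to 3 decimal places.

Incomes under z: ₹1,500, ₹2,300, ₹3,100, ₹4,500 (q = 4 of N = 8).
Shortfall ratios: (8100−1500)/8100 = 0.8148; (8100−2300)/8100 = 0.7160; (8100−3100)/8100 = 0.6173; (8100−4500)/8100 = 0.4444.
Raised to α = 0.5: 0.90267; 0.84620; 0.78567; 0.66667.
Sum = 3.201209; FGT(0.5) = 3.201209 / 8 = 0.400.

0.400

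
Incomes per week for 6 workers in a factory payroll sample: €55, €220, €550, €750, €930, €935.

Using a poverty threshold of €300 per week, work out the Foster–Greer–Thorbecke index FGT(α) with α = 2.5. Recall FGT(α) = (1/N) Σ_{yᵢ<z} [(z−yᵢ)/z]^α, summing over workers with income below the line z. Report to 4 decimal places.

Below z: €55, €220 (q = 2 of N = 6).
Normalized shortfalls: (300−55)/300 = 0.8167; (300−220)/300 = 0.2667.
Raised to α = 2.5: 0.60272; 0.03672.
Sum = 0.639437; FGT(2.5) = 0.639437 / 6 = 0.1066.

0.1066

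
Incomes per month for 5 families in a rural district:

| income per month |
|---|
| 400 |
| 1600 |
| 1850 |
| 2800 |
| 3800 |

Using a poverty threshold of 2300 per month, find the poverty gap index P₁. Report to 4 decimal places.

Below the line: 400, 1600, 1850 (q = 3 of N = 5).
Normalized shortfalls: (2300−400)/2300 = 0.8261; (2300−1600)/2300 = 0.3043; (2300−1850)/2300 = 0.1957.
Σ = 1.326087. Dividing by the full population N = 5 gives P₁ = 0.2652.

0.2652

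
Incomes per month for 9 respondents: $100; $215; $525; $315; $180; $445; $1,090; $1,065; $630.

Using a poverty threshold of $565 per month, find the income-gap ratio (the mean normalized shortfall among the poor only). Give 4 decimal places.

Poor units: $100, $180, $215, $315, $445, $525 (q = 6 of N = 9).
Shortfall ratios (z−y)/z: 0.8230, 0.6814, 0.6195, 0.4425, 0.2124, 0.0708; sum = 2.849558.
I averages over the q = 6 poor units only: 2.849558 / 6 = 0.4749.

0.4749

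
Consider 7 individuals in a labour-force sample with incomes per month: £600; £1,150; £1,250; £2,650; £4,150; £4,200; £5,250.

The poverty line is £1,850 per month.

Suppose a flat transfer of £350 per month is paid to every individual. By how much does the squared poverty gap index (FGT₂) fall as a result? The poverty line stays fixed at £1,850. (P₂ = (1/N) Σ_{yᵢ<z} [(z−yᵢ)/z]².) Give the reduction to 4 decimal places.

0.0592

Before: below the line — £600, £1,150, £1,250; squared poverty gap index (FGT₂) = 0.100699.
After the £350 transfer: below the line — £950, £1,500, £1,600; squared poverty gap index (FGT₂) = 0.041532.
Reduction = 0.100699 − 0.041532 = 0.0592.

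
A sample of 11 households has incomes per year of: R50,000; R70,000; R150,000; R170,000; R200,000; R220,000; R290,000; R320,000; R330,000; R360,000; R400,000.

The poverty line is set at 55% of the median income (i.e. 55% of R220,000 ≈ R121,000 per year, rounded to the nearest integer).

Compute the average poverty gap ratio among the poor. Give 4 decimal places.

0.5041

Below z: R50,000, R70,000 (q = 2 of N = 11).
Shortfall ratios (z−y)/z: 0.5868, 0.4215; sum = 1.008264.
The income-gap ratio divides by q (the poor only): 1.008264 / 2 = 0.5041.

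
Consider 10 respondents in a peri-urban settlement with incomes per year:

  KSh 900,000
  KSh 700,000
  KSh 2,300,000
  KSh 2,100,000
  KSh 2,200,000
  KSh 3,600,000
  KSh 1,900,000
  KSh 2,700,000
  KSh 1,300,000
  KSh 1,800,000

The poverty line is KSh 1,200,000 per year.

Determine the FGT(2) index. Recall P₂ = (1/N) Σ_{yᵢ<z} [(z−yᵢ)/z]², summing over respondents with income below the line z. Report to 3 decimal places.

0.024

Below z: KSh 700,000, KSh 900,000 (q = 2 of N = 10).
Normalized shortfalls: (1200000−700000)/1200000 = 0.4167; (1200000−900000)/1200000 = 0.2500.
Squared: 0.1736; 0.0625.
Sum = 0.236111; P₂ = 0.236111 / 10 = 0.024.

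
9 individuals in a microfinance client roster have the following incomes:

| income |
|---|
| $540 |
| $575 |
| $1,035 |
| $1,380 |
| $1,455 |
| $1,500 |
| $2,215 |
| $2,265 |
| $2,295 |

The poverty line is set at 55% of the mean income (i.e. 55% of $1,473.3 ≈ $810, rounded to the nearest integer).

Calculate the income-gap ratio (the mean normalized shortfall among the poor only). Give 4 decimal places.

Poor units: $540, $575 (q = 2 of N = 9).
Shortfall ratios (z−y)/z: 0.3333, 0.2901; sum = 0.623457.
The income-gap ratio divides by q (the poor only): 0.623457 / 2 = 0.3117.

0.3117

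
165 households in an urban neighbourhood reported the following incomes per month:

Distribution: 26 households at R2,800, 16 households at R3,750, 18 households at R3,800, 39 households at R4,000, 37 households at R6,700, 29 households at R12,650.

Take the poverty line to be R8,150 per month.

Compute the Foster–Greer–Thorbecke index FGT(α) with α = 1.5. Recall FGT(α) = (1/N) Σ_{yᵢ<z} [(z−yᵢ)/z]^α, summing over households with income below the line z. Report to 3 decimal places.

Below the line: 26×R2,800, 16×R3,750, 18×R3,800, 39×R4,000, 37×R6,700 (q = 136 of N = 165).
Relative gaps: (8150−2800)/8150 = 0.6564 (×26); (8150−3750)/8150 = 0.5399 (×16); (8150−3800)/8150 = 0.5337 (×18); (8150−4000)/8150 = 0.5092 (×39); (8150−6700)/8150 = 0.1779 (×37).
Raised to α = 1.5: 0.53186 (×26); 0.39668 (×16); 0.38994 (×18); 0.36336 (×39); 0.07504 (×37).
Sum = 44.141711; FGT(1.5) = 44.141711 / 165 = 0.268.

0.268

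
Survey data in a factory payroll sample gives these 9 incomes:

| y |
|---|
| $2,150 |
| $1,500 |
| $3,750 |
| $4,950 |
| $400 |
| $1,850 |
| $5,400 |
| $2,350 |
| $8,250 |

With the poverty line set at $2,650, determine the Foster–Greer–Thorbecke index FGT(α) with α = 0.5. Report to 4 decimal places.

0.3223

Incomes under z: $400, $1,500, $1,850, $2,150, $2,350 (q = 5 of N = 9).
Gap ratios (z−y)/z: (2650−400)/2650 = 0.8491; (2650−1500)/2650 = 0.4340; (2650−1850)/2650 = 0.3019; (2650−2150)/2650 = 0.1887; (2650−2350)/2650 = 0.1132.
Raised to α = 0.5: 0.92144; 0.65876; 0.54944; 0.43437; 0.33646.
Sum = 2.900479; FGT(0.5) = 2.900479 / 9 = 0.3223.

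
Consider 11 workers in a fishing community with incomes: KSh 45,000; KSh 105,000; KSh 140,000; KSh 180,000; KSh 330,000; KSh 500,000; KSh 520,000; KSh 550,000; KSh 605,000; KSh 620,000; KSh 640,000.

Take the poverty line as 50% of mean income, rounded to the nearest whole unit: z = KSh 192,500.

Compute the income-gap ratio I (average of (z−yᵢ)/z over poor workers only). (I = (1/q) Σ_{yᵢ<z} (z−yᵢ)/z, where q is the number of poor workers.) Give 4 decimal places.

0.3896

Below z: KSh 45,000, KSh 105,000, KSh 140,000, KSh 180,000 (q = 4 of N = 11).
Relative gaps: 0.7662, 0.4545, 0.2727, 0.0649; sum = 1.558442.
I averages over the q = 4 poor units only: 1.558442 / 4 = 0.3896.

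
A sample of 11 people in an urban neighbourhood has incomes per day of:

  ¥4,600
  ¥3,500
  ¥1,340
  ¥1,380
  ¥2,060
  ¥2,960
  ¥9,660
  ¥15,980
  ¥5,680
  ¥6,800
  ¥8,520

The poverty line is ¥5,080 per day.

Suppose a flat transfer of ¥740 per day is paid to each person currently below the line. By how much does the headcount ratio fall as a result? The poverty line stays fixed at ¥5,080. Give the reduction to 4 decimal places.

Before: below the line — ¥1,340, ¥1,380, ¥2,060, ¥2,960, ¥3,500, ¥4,600; headcount ratio = 0.545455.
After the ¥740 transfer: below the line — ¥2,080, ¥2,120, ¥2,800, ¥3,700, ¥4,240; headcount ratio = 0.454545.
Reduction = 0.545455 − 0.454545 = 0.0909.

0.0909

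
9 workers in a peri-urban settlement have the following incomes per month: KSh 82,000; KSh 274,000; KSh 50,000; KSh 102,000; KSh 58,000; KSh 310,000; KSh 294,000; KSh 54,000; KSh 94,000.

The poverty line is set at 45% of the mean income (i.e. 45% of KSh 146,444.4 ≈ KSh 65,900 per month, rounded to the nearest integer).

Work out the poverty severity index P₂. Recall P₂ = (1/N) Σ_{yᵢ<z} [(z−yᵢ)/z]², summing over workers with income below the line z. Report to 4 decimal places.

0.0117

Poor units: KSh 50,000, KSh 54,000, KSh 58,000 (q = 3 of N = 9).
Relative gaps: (65900−50000)/65900 = 0.2413; (65900−54000)/65900 = 0.1806; (65900−58000)/65900 = 0.1199.
Squared: 0.0582; 0.0326; 0.0144.
Sum = 0.105192; P₂ = 0.105192 / 9 = 0.0117.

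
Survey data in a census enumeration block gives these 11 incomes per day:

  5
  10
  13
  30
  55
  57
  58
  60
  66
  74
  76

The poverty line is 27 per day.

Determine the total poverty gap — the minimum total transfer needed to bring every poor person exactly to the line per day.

53

Below z: 5, 10, 13 (q = 3 of N = 11).
Individual gaps: 27−5 = 22; 27−10 = 17; 27−13 = 14.
Aggregate gap = 53.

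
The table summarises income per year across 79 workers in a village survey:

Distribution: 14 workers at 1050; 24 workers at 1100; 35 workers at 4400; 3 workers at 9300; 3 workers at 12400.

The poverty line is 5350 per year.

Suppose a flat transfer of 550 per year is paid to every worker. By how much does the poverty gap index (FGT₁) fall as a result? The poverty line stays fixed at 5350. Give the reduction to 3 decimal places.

0.095

Before: below the line — 14×1050, 24×1100, 35×4400; poverty gap index (FGT₁) = 0.46244.
After the 550 transfer: below the line — 14×1600, 24×1650, 35×4950; poverty gap index (FGT₁) = 0.36744.
Reduction = 0.46244 − 0.36744 = 0.095.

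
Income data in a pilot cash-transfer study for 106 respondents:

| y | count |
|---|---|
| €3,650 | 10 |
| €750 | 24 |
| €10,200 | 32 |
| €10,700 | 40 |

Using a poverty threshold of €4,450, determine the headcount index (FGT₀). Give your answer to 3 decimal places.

0.321

34 of the 106 respondents have income below €4,450.
H = 34/106 = 0.321.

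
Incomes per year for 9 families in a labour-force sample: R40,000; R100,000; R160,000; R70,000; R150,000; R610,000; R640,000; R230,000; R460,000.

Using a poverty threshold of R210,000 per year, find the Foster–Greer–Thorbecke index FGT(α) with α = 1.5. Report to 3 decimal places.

0.213

Below z: R40,000, R70,000, R100,000, R150,000, R160,000 (q = 5 of N = 9).
Normalized shortfalls: (210000−40000)/210000 = 0.8095; (210000−70000)/210000 = 0.6667; (210000−100000)/210000 = 0.5238; (210000−150000)/210000 = 0.2857; (210000−160000)/210000 = 0.2381.
Raised to α = 1.5: 0.72836; 0.54433; 0.37911; 0.15272; 0.11618.
Sum = 1.920693; FGT(1.5) = 1.920693 / 9 = 0.213.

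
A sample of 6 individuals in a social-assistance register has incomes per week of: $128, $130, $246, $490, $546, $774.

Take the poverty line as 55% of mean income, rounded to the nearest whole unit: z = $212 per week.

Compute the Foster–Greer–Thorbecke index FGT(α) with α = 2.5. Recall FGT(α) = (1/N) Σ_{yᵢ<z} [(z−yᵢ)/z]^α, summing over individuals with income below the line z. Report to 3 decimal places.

0.032

Incomes under z: $128, $130 (q = 2 of N = 6).
Normalized shortfalls: (212−128)/212 = 0.3962; (212−130)/212 = 0.3868.
Raised to α = 2.5: 0.09882; 0.09305.
Sum = 0.191869; FGT(2.5) = 0.191869 / 6 = 0.032.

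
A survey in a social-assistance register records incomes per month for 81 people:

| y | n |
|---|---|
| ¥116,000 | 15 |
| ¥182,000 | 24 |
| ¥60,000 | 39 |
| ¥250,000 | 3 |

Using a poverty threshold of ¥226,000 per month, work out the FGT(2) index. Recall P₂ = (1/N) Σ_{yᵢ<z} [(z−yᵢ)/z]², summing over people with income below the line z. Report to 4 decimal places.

0.3149

Below the line: 39×¥60,000, 15×¥116,000, 24×¥182,000 (q = 78 of N = 81).
Relative gaps: (226000−60000)/226000 = 0.7345 (×39); (226000−116000)/226000 = 0.4867 (×15); (226000−182000)/226000 = 0.1947 (×24).
Squared: 0.5395 (×39); 0.2369 (×15); 0.0379 (×24).
Sum = 25.504112; P₂ = 25.504112 / 81 = 0.3149.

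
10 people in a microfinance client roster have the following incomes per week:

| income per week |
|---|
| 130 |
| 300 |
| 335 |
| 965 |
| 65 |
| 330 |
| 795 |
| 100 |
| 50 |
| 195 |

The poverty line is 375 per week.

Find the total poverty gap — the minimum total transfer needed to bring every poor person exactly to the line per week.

Poor units: 50, 65, 100, 130, 195, 300, 330, 335 (q = 8 of N = 10).
Individual gaps: 375−50 = 325; 375−65 = 310; 375−100 = 275; 375−130 = 245; 375−195 = 180; 375−300 = 75; 375−330 = 45; 375−335 = 40.
Aggregate gap = 1495.

1495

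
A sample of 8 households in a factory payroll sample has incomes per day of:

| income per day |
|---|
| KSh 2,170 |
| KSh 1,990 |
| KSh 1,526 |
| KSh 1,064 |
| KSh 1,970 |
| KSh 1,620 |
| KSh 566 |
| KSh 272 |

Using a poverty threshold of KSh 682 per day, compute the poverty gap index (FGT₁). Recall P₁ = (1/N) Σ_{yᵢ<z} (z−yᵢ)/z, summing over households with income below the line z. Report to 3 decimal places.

0.096

Below the line: KSh 272, KSh 566 (q = 2 of N = 8).
Normalized shortfalls: (682−272)/682 = 0.6012; (682−566)/682 = 0.1701.
Σ = 0.771261. Dividing by the full population N = 8 gives P₁ = 0.096.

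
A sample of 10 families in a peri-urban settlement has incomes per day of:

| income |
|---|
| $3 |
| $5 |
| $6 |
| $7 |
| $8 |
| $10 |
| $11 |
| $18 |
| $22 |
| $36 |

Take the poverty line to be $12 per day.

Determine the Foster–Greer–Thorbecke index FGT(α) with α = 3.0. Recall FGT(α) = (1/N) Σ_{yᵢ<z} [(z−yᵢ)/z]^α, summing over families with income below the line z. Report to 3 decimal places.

0.086

Poor units: $3, $5, $6, $7, $8, $10, $11 (q = 7 of N = 10).
Normalized shortfalls: (12−3)/12 = 0.7500; (12−5)/12 = 0.5833; (12−6)/12 = 0.5000; (12−7)/12 = 0.4167; (12−8)/12 = 0.3333; (12−10)/12 = 0.1667; (12−11)/12 = 0.0833.
Raised to α = 3.0: 0.42188; 0.19850; 0.12500; 0.07234; 0.03704; 0.00463; 0.00058.
Sum = 0.859954; FGT(3.0) = 0.859954 / 10 = 0.086.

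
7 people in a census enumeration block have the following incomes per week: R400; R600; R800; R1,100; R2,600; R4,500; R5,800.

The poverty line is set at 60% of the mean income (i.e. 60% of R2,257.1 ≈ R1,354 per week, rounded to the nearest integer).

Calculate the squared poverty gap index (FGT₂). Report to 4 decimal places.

Incomes under z: R400, R600, R800, R1,100 (q = 4 of N = 7).
Shortfall ratios: (1354−400)/1354 = 0.7046; (1354−600)/1354 = 0.5569; (1354−800)/1354 = 0.4092; (1354−1100)/1354 = 0.1876.
Squared: 0.4964; 0.3101; 0.1674; 0.0352.
Sum = 1.009135; P₂ = 1.009135 / 7 = 0.1442.

0.1442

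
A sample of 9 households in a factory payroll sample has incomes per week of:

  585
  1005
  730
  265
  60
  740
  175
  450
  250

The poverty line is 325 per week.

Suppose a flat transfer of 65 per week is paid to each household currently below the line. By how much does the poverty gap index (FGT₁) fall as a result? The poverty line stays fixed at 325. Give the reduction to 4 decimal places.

0.0872

Before: below the line — 60, 175, 250, 265; poverty gap index (FGT₁) = 0.188034.
After the 65 transfer: below the line — 125, 240, 315; poverty gap index (FGT₁) = 0.100855.
Reduction = 0.188034 − 0.100855 = 0.0872.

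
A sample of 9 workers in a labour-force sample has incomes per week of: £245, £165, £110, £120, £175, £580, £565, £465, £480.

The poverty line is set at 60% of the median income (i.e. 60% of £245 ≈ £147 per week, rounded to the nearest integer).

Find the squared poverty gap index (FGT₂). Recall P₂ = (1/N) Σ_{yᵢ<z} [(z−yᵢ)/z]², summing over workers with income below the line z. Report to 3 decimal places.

Below z: £110, £120 (q = 2 of N = 9).
Shortfall ratios: (147−110)/147 = 0.2517; (147−120)/147 = 0.1837.
Squared: 0.0634; 0.0337.
Sum = 0.097089; P₂ = 0.097089 / 9 = 0.011.

0.011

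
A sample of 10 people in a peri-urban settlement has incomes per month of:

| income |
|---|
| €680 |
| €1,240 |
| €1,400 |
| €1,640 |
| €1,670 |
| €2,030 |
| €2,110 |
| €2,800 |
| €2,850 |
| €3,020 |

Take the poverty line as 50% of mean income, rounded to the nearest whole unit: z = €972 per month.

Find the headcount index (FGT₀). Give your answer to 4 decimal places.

1 of the 10 people have income below €972.
H = 1/10 = 0.1000.

0.1000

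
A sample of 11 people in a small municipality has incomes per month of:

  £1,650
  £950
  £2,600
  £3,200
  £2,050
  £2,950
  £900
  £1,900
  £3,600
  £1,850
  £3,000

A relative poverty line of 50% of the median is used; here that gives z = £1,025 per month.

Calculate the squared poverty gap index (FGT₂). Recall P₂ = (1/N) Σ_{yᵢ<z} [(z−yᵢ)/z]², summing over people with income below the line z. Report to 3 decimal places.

0.002

Incomes under z: £900, £950 (q = 2 of N = 11).
Normalized shortfalls: (1025−900)/1025 = 0.1220; (1025−950)/1025 = 0.0732.
Squared: 0.0149; 0.0054.
Sum = 0.020226; P₂ = 0.020226 / 11 = 0.002.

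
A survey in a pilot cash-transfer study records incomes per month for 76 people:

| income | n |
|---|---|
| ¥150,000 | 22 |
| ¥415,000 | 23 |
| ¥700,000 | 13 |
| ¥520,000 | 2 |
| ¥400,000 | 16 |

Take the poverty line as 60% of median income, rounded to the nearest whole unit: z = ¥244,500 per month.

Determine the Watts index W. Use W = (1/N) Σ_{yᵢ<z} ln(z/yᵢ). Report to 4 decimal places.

Below the line: 22×¥150,000 (q = 22 of N = 76).
Log shortfalls: ln(244500/150000) = 0.4886 (×22).
W = 10.748760 / 76 = 0.1414.

0.1414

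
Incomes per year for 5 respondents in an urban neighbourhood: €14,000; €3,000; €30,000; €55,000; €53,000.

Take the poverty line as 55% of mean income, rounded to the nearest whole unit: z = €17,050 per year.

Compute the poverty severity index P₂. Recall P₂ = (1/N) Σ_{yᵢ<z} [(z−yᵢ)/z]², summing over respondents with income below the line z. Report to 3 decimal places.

Poor units: €3,000, €14,000 (q = 2 of N = 5).
Normalized shortfalls: (17050−3000)/17050 = 0.8240; (17050−14000)/17050 = 0.1789.
Squared: 0.6791; 0.0320.
Sum = 0.711053; P₂ = 0.711053 / 5 = 0.142.

0.142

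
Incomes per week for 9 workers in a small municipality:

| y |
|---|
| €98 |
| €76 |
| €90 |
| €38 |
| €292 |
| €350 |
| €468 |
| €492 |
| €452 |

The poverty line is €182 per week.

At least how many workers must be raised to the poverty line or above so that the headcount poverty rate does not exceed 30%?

4 of the 9 workers are poor, so H = 4/9 = 0.444.
A headcount ratio of at most 30% allows at most ⌊0.30 × 9⌋ = 2 poor workers.
So at least 4 − 2 = 2 must be lifted.

2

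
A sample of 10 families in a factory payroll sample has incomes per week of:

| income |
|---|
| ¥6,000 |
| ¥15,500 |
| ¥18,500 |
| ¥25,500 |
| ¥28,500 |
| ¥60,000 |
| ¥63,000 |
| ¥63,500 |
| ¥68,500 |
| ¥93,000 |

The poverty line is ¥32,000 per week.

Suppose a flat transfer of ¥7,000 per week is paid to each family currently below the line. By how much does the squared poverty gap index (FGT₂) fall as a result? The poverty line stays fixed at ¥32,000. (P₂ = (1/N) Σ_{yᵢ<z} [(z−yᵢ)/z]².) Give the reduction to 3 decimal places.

Before: below the line — ¥6,000, ¥15,500, ¥18,500, ¥25,500, ¥28,500; squared poverty gap index (FGT₂) = 0.11572.
After the ¥7,000 transfer: below the line — ¥13,000, ¥22,500, ¥25,500; squared poverty gap index (FGT₂) = 0.04819.
Reduction = 0.11572 − 0.04819 = 0.068.

0.068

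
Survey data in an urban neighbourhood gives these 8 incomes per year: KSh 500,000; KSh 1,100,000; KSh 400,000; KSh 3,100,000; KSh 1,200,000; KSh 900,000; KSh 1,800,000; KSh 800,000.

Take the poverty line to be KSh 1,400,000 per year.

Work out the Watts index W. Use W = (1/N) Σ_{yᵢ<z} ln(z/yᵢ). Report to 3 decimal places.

0.460

Below the line: KSh 400,000, KSh 500,000, KSh 800,000, KSh 900,000, KSh 1,100,000, KSh 1,200,000 (q = 6 of N = 8).
Log shortfalls: ln(1400000/400000) = 1.2528; ln(1400000/500000) = 1.0296; ln(1400000/800000) = 0.5596; ln(1400000/900000) = 0.4418; ln(1400000/1100000) = 0.2412; ln(1400000/1200000) = 0.1542.
W = 3.679144 / 8 = 0.460.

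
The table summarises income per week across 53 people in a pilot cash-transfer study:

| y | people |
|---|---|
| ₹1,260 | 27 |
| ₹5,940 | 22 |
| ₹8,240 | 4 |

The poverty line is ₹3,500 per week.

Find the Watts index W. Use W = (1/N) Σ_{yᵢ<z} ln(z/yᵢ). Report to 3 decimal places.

0.520

Below z: 27×₹1,260 (q = 27 of N = 53).
Log gaps: ln(3500/1260) = 1.0217 (×27).
W = 27.584584 / 53 = 0.520.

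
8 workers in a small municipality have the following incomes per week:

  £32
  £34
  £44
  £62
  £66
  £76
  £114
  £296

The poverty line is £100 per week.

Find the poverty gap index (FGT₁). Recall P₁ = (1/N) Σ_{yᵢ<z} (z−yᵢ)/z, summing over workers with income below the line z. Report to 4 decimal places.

0.3575

Below z: £32, £34, £44, £62, £66, £76 (q = 6 of N = 8).
Relative gaps: (100−32)/100 = 0.6800; (100−34)/100 = 0.6600; (100−44)/100 = 0.5600; (100−62)/100 = 0.3800; (100−66)/100 = 0.3400; (100−76)/100 = 0.2400.
Sum of shortfalls = 2.860000; P₁ averages over all N: 2.860000 / 8 = 0.3575.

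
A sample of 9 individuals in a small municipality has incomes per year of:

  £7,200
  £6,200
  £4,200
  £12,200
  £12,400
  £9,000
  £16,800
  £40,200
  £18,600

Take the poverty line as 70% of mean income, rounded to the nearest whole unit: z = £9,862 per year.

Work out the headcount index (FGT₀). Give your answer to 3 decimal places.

0.444

4 of the 9 individuals have income below £9,862.
H = 4/9 = 0.444.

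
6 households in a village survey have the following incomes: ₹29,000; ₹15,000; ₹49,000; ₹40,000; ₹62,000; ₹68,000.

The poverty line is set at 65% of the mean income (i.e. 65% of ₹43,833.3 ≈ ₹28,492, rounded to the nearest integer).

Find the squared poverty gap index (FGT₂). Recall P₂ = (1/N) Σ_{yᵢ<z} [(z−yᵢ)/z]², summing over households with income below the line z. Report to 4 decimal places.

Below z: ₹15,000 (q = 1 of N = 6).
Gap ratios (z−y)/z: (28492−15000)/28492 = 0.4735.
Squared: 0.2242.
Sum = 0.224237; P₂ = 0.224237 / 6 = 0.0374.

0.0374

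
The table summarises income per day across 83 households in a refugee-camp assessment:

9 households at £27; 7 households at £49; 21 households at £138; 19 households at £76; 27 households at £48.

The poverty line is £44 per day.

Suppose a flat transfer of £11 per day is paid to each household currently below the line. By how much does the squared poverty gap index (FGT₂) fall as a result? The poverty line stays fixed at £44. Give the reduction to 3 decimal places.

Before: below the line — 9×£27; squared poverty gap index (FGT₂) = 0.01619.
After the £11 transfer: below the line — 9×£38; squared poverty gap index (FGT₂) = 0.00202.
Reduction = 0.01619 − 0.00202 = 0.014.

0.014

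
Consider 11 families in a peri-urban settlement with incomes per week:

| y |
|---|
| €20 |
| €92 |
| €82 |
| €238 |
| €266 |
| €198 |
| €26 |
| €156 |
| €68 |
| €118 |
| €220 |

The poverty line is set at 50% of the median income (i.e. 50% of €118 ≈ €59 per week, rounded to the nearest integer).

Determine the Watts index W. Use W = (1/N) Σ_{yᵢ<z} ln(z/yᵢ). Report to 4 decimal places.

Below z: €20, €26 (q = 2 of N = 11).
Log gaps: ln(59/20) = 1.0818; ln(59/26) = 0.8194.
W = 1.901246 / 11 = 0.1728.

0.1728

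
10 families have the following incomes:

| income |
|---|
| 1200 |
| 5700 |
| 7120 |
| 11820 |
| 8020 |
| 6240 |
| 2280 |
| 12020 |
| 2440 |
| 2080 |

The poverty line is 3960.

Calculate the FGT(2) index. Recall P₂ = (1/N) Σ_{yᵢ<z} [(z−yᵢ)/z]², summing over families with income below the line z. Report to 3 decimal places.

0.104

Incomes under z: 1200, 2080, 2280, 2440 (q = 4 of N = 10).
Relative gaps: (3960−1200)/3960 = 0.6970; (3960−2080)/3960 = 0.4747; (3960−2280)/3960 = 0.4242; (3960−2440)/3960 = 0.3838.
Squared: 0.4858; 0.2254; 0.1800; 0.1473.
Sum = 1.038465; P₂ = 1.038465 / 10 = 0.104.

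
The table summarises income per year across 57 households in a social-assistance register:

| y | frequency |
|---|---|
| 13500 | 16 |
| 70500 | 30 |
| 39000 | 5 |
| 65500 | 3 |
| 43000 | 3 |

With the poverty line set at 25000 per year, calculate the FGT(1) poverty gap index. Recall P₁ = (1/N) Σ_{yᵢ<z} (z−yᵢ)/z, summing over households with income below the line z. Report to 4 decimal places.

Below z: 16×13500 (q = 16 of N = 57).
Relative gaps: (25000−13500)/25000 = 0.4600 (×16).
Sum of shortfalls = 7.360000; P₁ averages over all N: 7.360000 / 57 = 0.1291.

0.1291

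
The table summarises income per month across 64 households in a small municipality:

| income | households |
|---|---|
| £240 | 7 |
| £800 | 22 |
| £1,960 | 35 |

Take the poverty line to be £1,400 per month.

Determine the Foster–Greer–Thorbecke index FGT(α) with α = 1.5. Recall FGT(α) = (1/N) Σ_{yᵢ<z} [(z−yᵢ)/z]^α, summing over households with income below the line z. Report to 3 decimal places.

Poor units: 7×£240, 22×£800 (q = 29 of N = 64).
Normalized shortfalls: (1400−240)/1400 = 0.8286 (×7); (1400−800)/1400 = 0.4286 (×22).
Raised to α = 1.5: 0.75421 (×7); 0.28057 (×22).
Sum = 11.451951; FGT(1.5) = 11.451951 / 64 = 0.179.

0.179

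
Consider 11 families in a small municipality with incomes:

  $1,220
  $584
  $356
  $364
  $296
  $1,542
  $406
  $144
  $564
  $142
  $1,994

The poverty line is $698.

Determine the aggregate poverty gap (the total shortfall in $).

$2,728

Below z: $142, $144, $296, $356, $364, $406, $564, $584 (q = 8 of N = 11).
Individual gaps: 698−142 = 556; 698−144 = 554; 698−296 = 402; 698−356 = 342; 698−364 = 334; 698−406 = 292; 698−564 = 134; 698−584 = 114.
Aggregate gap = $2,728.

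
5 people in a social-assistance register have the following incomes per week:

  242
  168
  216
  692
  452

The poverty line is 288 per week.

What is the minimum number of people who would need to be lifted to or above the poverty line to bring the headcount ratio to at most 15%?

3 of the 5 people are poor, so H = 3/5 = 0.600.
A headcount ratio of at most 15% allows at most ⌊0.15 × 5⌋ = 0 poor people.
So at least 3 − 0 = 3 must be lifted.

3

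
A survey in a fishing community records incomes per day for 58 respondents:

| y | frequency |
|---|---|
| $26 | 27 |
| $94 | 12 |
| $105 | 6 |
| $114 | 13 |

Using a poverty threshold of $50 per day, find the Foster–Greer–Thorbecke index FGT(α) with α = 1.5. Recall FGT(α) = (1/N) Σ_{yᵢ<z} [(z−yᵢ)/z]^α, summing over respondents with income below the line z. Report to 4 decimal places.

Below the line: 27×$26 (q = 27 of N = 58).
Normalized shortfalls: (50−26)/50 = 0.4800 (×27).
Raised to α = 1.5: 0.33255 (×27).
Sum = 8.978951; FGT(1.5) = 8.978951 / 58 = 0.1548.

0.1548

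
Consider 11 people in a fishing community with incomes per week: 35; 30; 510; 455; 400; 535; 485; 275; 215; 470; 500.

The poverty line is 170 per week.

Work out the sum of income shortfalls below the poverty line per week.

275

Below z: 30, 35 (q = 2 of N = 11).
Individual gaps: 170−30 = 140; 170−35 = 135.
Aggregate gap = 275.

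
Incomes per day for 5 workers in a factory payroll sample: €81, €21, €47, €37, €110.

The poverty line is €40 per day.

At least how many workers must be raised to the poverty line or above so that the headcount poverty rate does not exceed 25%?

1

Currently q = 2 of N = 5 are below the line (H = 0.400).
A headcount ratio of at most 25% allows at most ⌊0.25 × 5⌋ = 1 poor workers.
So at least 2 − 1 = 1 must be lifted.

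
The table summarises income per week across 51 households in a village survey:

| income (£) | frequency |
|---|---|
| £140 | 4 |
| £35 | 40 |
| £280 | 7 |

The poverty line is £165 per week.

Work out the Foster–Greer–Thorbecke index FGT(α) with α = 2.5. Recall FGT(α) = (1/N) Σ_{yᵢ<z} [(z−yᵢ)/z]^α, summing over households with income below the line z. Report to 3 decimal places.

Poor units: 40×£35, 4×£140 (q = 44 of N = 51).
Shortfall ratios: (165−35)/165 = 0.7879 (×40); (165−140)/165 = 0.1515 (×4).
Raised to α = 2.5: 0.55100 (×40); 0.00894 (×4).
Sum = 22.075588; FGT(2.5) = 22.075588 / 51 = 0.433.

0.433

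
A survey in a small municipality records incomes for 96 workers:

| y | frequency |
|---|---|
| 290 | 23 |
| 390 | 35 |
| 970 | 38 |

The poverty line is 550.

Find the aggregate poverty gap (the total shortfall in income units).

Poor units: 23×290, 35×390 (q = 58 of N = 96).
Individual gaps: 23×(550−290) = 5980; 35×(550−390) = 5600.
Aggregate gap = 11580.

11580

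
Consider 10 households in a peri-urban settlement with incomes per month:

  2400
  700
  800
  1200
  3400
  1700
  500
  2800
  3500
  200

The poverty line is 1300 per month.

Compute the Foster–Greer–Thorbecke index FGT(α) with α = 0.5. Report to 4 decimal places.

0.3281

Below the line: 200, 500, 700, 800, 1200 (q = 5 of N = 10).
Shortfall ratios: (1300−200)/1300 = 0.8462; (1300−500)/1300 = 0.6154; (1300−700)/1300 = 0.4615; (1300−800)/1300 = 0.3846; (1300−1200)/1300 = 0.0769.
Raised to α = 0.5: 0.91987; 0.78446; 0.67937; 0.62017; 0.27735.
Sum = 3.281221; FGT(0.5) = 3.281221 / 10 = 0.3281.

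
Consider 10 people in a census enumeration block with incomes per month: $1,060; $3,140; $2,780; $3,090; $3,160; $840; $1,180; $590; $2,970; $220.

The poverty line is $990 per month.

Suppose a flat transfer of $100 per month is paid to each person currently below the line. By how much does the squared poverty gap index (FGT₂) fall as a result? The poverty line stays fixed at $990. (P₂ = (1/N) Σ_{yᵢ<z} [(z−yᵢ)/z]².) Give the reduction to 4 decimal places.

0.0239

Before: below the line — $220, $590, $840; squared poverty gap index (FGT₂) = 0.079114.
After the $100 transfer: below the line — $320, $690, $940; squared poverty gap index (FGT₂) = 0.055239.
Reduction = 0.079114 − 0.055239 = 0.0239.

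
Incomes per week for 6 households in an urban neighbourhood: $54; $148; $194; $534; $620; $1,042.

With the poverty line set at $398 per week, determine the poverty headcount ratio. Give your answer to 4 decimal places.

3 of the 6 households have income below $398.
H = 3/6 = 0.5000.

0.5000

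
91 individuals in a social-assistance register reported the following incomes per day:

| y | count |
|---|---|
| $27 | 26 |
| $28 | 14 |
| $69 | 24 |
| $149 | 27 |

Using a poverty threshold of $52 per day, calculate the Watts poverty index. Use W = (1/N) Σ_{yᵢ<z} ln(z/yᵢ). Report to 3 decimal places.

Incomes under z: 26×$27, 14×$28 (q = 40 of N = 91).
Log gaps: ln(52/27) = 0.6554 (×26); ln(52/28) = 0.6190 (×14).
W = 25.707127 / 91 = 0.282.

0.282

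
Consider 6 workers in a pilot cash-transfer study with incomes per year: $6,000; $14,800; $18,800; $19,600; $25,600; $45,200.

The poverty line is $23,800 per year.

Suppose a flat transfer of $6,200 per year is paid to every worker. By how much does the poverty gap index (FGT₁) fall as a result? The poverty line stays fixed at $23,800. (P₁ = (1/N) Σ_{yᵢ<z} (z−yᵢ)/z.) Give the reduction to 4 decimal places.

Before: below the line — $6,000, $14,800, $18,800, $19,600; poverty gap index (FGT₁) = 0.252101.
After the $6,200 transfer: below the line — $12,200, $21,000; poverty gap index (FGT₁) = 0.100840.
Reduction = 0.252101 − 0.100840 = 0.1513.

0.1513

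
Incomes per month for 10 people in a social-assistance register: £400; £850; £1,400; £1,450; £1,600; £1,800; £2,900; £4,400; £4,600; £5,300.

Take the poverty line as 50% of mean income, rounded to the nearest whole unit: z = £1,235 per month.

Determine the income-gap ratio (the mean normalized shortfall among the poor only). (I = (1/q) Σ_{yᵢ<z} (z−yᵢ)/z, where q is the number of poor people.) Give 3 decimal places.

0.494

Incomes under z: £400, £850 (q = 2 of N = 10).
Shortfall ratios (z−y)/z: 0.6761, 0.3117; sum = 0.987854.
The income-gap ratio divides by q (the poor only): 0.987854 / 2 = 0.494.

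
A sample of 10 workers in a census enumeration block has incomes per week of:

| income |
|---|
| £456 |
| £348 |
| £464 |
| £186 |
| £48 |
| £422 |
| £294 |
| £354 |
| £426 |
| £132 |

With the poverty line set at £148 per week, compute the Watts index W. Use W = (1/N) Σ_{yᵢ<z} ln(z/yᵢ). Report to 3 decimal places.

0.124

Below z: £48, £132 (q = 2 of N = 10).
ln(z/y) terms: ln(148/48) = 1.1260; ln(148/132) = 0.1144.
W = 1.240422 / 10 = 0.124.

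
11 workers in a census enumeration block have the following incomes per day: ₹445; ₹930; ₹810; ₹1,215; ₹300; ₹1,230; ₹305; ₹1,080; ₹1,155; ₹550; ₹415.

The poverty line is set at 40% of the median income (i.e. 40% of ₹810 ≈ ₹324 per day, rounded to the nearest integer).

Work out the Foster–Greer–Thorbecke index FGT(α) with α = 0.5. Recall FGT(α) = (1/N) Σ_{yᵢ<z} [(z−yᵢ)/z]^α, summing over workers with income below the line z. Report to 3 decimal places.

Below z: ₹300, ₹305 (q = 2 of N = 11).
Normalized shortfalls: (324−300)/324 = 0.0741; (324−305)/324 = 0.0586.
Raised to α = 0.5: 0.27217; 0.24216.
Sum = 0.514327; FGT(0.5) = 0.514327 / 11 = 0.047.

0.047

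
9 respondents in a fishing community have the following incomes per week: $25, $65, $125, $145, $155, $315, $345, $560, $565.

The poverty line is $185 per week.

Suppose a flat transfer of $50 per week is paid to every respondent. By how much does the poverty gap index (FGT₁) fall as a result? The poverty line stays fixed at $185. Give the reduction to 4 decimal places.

Before: below the line — $25, $65, $125, $145, $155; poverty gap index (FGT₁) = 0.246246.
After the $50 transfer: below the line — $75, $115, $175; poverty gap index (FGT₁) = 0.114114.
Reduction = 0.246246 − 0.114114 = 0.1321.

0.1321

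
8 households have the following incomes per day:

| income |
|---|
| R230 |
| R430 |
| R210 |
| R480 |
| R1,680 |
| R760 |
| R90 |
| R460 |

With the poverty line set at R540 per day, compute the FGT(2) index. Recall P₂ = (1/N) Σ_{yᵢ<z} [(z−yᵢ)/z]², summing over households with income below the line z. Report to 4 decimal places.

0.1842

Poor units: R90, R210, R230, R430, R460, R480 (q = 6 of N = 8).
Normalized shortfalls: (540−90)/540 = 0.8333; (540−210)/540 = 0.6111; (540−230)/540 = 0.5741; (540−430)/540 = 0.2037; (540−460)/540 = 0.1481; (540−480)/540 = 0.1111.
Squared: 0.6944; 0.3735; 0.3296; 0.0415; 0.0219; 0.0123.
Sum = 1.473251; P₂ = 1.473251 / 8 = 0.1842.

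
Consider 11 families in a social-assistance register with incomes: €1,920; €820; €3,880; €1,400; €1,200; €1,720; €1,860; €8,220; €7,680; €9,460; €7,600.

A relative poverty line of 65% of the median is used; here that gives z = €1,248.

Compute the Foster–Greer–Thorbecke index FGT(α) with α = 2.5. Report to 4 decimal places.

Below z: €820, €1,200 (q = 2 of N = 11).
Relative gaps: (1248−820)/1248 = 0.3429; (1248−1200)/1248 = 0.0385.
Raised to α = 2.5: 0.06888; 0.00029.
Sum = 0.069167; FGT(2.5) = 0.069167 / 11 = 0.0063.

0.0063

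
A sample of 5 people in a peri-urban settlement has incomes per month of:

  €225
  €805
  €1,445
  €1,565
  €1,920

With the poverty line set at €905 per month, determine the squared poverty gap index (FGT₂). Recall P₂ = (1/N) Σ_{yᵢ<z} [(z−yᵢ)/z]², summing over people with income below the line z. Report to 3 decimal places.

Below z: €225, €805 (q = 2 of N = 5).
Relative gaps: (905−225)/905 = 0.7514; (905−805)/905 = 0.1105.
Squared: 0.5646; 0.0122.
Sum = 0.576783; P₂ = 0.576783 / 5 = 0.115.

0.115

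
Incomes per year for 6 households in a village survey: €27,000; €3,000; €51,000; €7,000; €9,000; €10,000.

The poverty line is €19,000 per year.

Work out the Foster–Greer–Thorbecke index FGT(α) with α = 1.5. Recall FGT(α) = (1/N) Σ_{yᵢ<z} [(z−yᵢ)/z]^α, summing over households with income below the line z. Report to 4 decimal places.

0.3304

Below the line: €3,000, €7,000, €9,000, €10,000 (q = 4 of N = 6).
Relative gaps: (19000−3000)/19000 = 0.8421; (19000−7000)/19000 = 0.6316; (19000−9000)/19000 = 0.5263; (19000−10000)/19000 = 0.4737.
Raised to α = 1.5: 0.77277; 0.50193; 0.38183; 0.32601.
Sum = 1.982538; FGT(1.5) = 1.982538 / 6 = 0.3304.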